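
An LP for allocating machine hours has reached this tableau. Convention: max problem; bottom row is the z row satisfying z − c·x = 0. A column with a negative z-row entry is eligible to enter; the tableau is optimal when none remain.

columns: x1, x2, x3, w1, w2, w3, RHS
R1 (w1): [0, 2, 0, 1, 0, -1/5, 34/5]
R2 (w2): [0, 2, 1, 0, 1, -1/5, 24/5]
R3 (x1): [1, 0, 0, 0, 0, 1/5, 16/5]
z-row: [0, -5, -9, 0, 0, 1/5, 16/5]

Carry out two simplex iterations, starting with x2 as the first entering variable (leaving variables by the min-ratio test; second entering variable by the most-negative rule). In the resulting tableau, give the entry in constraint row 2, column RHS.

24/5

Ratio test on column x2 — row 1: (34/5)/2 = 17/5; row 2: (24/5)/2 = 12/5; row 3: entry 0 ≤ 0. Minimum is 12/5 at row 2 (w2 leaves); pivot element 2.
Divide row 2 by 2; eliminate column x2 from the other rows.
Second iteration: most negative z-row entry is -13/2 in column x3, so x3 enters.
Ratio test on column x3 — row 1: entry -1 ≤ 0; row 2: (12/5)/(1/2) = 24/5; row 3: entry 0 ≤ 0. Minimum is 24/5 at row 2 (x2 leaves); pivot element 1/2.
Divide row 2 by 1/2; eliminate column x3 from the other rows.
After both pivots, the entry at constraint row 2, column RHS is 24/5.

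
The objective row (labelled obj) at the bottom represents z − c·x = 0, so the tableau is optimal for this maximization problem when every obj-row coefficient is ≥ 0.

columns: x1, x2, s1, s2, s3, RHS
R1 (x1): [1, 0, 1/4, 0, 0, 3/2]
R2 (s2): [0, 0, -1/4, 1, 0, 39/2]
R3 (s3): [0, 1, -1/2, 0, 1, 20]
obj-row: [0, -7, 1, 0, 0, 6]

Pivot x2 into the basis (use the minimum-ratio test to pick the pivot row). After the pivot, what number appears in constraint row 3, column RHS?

Ratio test on column x2 — row 1: entry 0 ≤ 0; row 2: entry 0 ≤ 0; row 3: 20/1 = 20. Minimum is 20 at row 3 (s3 leaves); pivot element 1.
Divide row 3 by 1; eliminate column x2 from the other rows.
In the new row 3, the RHS entry is the old entry divided by the pivot: 20/1 = 20.

20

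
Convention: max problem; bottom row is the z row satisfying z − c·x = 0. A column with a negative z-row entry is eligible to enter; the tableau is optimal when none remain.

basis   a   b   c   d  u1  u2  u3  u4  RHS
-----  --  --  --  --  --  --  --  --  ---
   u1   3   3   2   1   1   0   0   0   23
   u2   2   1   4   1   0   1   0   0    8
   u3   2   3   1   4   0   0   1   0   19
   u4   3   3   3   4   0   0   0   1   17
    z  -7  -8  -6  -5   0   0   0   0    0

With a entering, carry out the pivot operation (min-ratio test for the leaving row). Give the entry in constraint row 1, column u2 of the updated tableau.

-3/2

Ratio test on column a — row 1: 23/3 = 23/3; row 2: 8/2 = 4; row 3: 19/2 = 19/2; row 4: 17/3 = 17/3. Minimum is 4 at row 2 (u2 leaves); pivot element 2.
Divide row 2 by 2; eliminate column a from the other rows.
Row 1 update in column u2: 0 − 3·(1/2) = -3/2.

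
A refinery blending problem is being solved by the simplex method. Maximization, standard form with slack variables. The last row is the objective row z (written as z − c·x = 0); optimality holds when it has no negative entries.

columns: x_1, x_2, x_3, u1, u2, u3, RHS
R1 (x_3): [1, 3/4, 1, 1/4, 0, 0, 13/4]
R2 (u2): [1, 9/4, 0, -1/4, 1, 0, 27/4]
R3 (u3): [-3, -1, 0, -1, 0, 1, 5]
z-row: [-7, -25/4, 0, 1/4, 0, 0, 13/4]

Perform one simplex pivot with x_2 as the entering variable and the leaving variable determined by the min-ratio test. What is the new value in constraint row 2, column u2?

Ratio test on column x_2 — row 1: (13/4)/(3/4) = 13/3; row 2: (27/4)/(9/4) = 3; row 3: entry -1 ≤ 0. Minimum is 3 at row 2 (u2 leaves); pivot element 9/4.
Divide row 2 by 9/4; eliminate column x_2 from the other rows.
In the new row 2, the u2 entry is the old entry divided by the pivot: 1/(9/4) = 4/9.

4/9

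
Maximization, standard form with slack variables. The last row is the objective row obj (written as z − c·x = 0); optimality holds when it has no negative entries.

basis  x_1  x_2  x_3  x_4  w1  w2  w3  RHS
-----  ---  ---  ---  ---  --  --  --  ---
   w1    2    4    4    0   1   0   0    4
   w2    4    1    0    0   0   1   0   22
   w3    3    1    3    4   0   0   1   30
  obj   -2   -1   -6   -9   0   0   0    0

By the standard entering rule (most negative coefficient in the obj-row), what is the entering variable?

Negative obj-row entries: x_1: -2, x_2: -1, x_3: -6, x_4: -9.
The most negative is -9 in column x_4, so x_4 enters.

x_4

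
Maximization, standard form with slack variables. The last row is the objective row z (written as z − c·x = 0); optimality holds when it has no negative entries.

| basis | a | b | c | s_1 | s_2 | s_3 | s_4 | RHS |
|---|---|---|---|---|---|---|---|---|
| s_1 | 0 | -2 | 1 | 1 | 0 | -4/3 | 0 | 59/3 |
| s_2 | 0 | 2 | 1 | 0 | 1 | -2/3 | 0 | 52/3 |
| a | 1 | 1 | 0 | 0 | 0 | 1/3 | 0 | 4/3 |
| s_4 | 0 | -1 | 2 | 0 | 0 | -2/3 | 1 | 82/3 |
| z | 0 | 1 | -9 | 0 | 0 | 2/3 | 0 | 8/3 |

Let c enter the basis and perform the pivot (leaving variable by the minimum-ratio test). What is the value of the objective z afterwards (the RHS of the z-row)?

Ratio test on column c — row 1: (59/3)/1 = 59/3; row 2: (52/3)/1 = 52/3; row 3: entry 0 ≤ 0; row 4: (82/3)/2 = 41/3. Minimum is 41/3 at row 4 (s_4 leaves); pivot element 2.
Pivot on row 4; the z-row RHS becomes 8/3 − (-9)·(41/3) = 377/3.

377/3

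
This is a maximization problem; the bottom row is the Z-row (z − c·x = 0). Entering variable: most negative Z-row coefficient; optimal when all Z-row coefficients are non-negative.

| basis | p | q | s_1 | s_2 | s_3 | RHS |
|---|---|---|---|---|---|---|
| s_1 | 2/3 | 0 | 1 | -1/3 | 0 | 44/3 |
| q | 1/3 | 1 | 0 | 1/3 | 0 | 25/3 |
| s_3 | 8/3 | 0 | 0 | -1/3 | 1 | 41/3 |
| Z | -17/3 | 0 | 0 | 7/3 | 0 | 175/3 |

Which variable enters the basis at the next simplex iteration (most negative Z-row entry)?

Negative Z-row entries: p: -17/3.
The most negative is -17/3 in column p, so p enters.

p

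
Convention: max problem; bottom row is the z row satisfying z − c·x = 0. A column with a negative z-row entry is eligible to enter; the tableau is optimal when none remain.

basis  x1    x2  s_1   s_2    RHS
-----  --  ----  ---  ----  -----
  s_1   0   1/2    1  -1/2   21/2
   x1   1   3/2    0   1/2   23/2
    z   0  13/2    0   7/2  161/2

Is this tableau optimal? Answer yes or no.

Every z-row coefficient is ≥ 0, so the tableau is optimal.

yes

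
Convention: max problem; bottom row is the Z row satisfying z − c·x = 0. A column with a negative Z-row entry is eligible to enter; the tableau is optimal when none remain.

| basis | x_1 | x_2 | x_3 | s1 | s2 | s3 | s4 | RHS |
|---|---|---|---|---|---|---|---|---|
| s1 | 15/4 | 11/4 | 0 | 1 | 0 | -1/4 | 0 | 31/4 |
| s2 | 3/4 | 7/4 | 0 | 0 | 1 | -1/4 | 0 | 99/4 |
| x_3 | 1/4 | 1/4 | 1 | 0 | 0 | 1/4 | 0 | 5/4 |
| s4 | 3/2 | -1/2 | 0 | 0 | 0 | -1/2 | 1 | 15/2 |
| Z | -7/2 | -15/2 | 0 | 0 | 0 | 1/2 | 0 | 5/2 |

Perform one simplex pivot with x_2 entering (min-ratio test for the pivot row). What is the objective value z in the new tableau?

Ratio test on column x_2 — row 1: (31/4)/(11/4) = 31/11; row 2: (99/4)/(7/4) = 99/7; row 3: (5/4)/(1/4) = 5; row 4: entry -1/2 ≤ 0. Minimum is 31/11 at row 1 (s1 leaves); pivot element 11/4.
Pivot on row 1; the Z-row RHS becomes 5/2 − (-15/2)·(31/11) = 260/11.

260/11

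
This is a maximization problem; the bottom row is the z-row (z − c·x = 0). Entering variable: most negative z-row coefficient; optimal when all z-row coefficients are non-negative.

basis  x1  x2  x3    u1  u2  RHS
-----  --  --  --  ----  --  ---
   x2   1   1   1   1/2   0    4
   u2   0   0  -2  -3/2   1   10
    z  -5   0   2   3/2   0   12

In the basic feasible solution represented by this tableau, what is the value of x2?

x2 is basic (row 1); its value is the RHS of that row, 4.

4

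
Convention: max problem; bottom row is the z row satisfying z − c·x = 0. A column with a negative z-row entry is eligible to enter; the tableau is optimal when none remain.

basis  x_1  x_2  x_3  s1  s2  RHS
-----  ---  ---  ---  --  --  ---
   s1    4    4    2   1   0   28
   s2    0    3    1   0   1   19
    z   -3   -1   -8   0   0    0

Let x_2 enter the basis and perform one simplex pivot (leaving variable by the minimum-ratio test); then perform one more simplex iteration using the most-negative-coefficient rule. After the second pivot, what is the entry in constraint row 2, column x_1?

-2

Ratio test on column x_2 — row 1: 28/4 = 7; row 2: 19/3 = 19/3. Minimum is 19/3 at row 2 (s2 leaves); pivot element 3.
Divide row 2 by 3; eliminate column x_2 from the other rows.
Second iteration: most negative z-row entry is -23/3 in column x_3, so x_3 enters.
Ratio test on column x_3 — row 1: (8/3)/(2/3) = 4; row 2: (19/3)/(1/3) = 19. Minimum is 4 at row 1 (s1 leaves); pivot element 2/3.
Divide row 1 by 2/3; eliminate column x_3 from the other rows.
After both pivots, the entry at constraint row 2, column x_1 is -2.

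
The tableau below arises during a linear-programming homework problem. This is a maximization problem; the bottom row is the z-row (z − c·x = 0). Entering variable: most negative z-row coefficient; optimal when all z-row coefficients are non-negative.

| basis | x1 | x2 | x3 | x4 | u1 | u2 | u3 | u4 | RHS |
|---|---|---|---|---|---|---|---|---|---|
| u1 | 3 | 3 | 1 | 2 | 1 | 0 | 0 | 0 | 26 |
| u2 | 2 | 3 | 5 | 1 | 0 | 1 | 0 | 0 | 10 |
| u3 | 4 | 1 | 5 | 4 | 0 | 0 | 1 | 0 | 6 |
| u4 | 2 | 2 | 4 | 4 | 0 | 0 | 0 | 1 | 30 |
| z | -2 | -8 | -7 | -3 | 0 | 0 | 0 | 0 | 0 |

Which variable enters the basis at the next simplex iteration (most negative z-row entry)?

Negative z-row entries: x1: -2, x2: -8, x3: -7, x4: -3.
The most negative is -8 in column x2, so x2 enters.

x2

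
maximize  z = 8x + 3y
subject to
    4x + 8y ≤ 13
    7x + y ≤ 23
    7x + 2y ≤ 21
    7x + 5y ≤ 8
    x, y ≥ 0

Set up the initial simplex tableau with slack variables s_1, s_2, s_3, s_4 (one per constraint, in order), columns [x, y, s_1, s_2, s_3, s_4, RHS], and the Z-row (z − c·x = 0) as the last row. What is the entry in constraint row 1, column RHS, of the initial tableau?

13

The RHS of constraint 1 is b_1 = 13.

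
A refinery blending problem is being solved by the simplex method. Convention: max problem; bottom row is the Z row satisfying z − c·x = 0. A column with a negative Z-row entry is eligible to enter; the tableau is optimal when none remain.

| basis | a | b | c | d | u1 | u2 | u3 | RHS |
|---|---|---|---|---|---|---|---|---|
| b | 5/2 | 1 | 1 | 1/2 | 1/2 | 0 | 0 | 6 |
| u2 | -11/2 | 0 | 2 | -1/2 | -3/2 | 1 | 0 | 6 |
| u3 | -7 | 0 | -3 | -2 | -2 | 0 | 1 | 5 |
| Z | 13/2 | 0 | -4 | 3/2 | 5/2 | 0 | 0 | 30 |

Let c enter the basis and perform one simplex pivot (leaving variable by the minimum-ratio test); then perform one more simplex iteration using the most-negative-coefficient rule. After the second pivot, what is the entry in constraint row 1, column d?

1/7

Ratio test on column c — row 1: 6/1 = 6; row 2: 6/2 = 3; row 3: entry -3 ≤ 0. Minimum is 3 at row 2 (u2 leaves); pivot element 2.
Divide row 2 by 2; eliminate column c from the other rows.
Second iteration: most negative Z-row entry is -9/2 in column a, so a enters.
Ratio test on column a — row 1: 3/(21/4) = 4/7; row 2: entry -11/4 ≤ 0; row 3: entry -61/4 ≤ 0. Minimum is 4/7 at row 1 (b leaves); pivot element 21/4.
Divide row 1 by 21/4; eliminate column a from the other rows.
After both pivots, the entry at constraint row 1, column d is 1/7.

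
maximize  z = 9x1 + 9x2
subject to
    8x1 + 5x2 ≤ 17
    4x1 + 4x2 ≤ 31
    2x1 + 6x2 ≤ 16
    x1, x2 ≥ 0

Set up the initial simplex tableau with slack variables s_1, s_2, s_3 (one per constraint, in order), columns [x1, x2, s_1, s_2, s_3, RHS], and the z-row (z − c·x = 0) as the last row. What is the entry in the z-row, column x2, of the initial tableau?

-9

The z-row carries the negated objective coefficients: the x2 entry is -9.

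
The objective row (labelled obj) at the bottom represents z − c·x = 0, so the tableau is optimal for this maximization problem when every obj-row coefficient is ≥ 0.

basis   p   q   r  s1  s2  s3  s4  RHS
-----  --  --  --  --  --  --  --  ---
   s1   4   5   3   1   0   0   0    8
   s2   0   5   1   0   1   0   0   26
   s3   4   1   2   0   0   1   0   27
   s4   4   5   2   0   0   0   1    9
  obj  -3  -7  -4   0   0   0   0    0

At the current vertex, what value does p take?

p is not in the basis, so in the current basic feasible solution p = 0.

0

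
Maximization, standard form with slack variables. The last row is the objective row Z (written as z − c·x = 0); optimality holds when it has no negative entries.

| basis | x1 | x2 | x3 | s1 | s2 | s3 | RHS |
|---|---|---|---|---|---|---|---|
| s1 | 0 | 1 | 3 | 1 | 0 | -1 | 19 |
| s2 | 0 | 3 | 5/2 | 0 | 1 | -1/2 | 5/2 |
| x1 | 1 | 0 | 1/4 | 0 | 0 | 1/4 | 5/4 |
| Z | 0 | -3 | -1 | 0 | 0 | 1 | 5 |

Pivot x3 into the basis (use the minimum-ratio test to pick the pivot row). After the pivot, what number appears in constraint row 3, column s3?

3/10

Ratio test on column x3 — row 1: 19/3 = 19/3; row 2: (5/2)/(5/2) = 1; row 3: (5/4)/(1/4) = 5. Minimum is 1 at row 2 (s2 leaves); pivot element 5/2.
Divide row 2 by 5/2; eliminate column x3 from the other rows.
Row 3 update in column s3: 1/4 − (1/4)·(-1/5) = 3/10.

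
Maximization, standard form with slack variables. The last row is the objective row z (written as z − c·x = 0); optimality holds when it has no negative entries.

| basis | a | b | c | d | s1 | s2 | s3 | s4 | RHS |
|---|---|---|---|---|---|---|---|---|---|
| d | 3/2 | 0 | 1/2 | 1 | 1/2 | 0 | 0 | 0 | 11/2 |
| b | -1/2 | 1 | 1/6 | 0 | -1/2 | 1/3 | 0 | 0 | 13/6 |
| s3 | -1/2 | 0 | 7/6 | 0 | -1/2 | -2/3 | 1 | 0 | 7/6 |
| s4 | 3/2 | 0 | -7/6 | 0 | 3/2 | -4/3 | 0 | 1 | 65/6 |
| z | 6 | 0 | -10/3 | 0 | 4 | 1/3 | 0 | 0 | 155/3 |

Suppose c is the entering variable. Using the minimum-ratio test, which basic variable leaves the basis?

Column c entries and ratios — d: (11/2)/(1/2) = 11; b: (13/6)/(1/6) = 13; s3: (7/6)/(7/6) = 1; s4: -7/6 ≤ 0, skip.
Smallest ratio is 1 in the row of s3, so s3 leaves.

s3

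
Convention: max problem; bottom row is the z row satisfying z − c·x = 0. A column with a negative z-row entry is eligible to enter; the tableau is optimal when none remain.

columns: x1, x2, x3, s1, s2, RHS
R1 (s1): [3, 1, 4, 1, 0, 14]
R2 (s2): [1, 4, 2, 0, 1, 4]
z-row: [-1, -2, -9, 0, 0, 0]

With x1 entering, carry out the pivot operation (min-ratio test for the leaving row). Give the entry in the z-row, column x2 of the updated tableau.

Ratio test on column x1 — row 1: 14/3 = 14/3; row 2: 4/1 = 4. Minimum is 4 at row 2 (s2 leaves); pivot element 1.
Divide row 2 by 1; eliminate column x1 from the other rows.
z-row update in column x2: -2 − (-1)·4 = 2.

2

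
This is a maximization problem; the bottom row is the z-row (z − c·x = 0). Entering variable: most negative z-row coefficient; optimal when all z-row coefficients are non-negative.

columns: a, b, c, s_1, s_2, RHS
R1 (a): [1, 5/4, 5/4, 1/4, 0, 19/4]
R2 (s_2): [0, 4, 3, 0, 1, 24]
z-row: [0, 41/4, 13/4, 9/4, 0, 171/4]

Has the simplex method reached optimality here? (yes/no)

Every z-row coefficient is ≥ 0, so the tableau is optimal.

yes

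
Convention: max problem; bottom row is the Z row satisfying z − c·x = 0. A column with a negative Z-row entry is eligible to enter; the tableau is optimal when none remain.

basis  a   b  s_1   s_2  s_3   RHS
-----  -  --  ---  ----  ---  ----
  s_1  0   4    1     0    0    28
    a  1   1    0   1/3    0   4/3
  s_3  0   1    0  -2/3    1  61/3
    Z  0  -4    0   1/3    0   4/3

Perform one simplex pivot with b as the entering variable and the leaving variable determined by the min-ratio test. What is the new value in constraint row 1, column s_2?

Ratio test on column b — row 1: 28/4 = 7; row 2: (4/3)/1 = 4/3; row 3: (61/3)/1 = 61/3. Minimum is 4/3 at row 2 (a leaves); pivot element 1.
Divide row 2 by 1; eliminate column b from the other rows.
Row 1 update in column s_2: 0 − 4·(1/3) = -4/3.

-4/3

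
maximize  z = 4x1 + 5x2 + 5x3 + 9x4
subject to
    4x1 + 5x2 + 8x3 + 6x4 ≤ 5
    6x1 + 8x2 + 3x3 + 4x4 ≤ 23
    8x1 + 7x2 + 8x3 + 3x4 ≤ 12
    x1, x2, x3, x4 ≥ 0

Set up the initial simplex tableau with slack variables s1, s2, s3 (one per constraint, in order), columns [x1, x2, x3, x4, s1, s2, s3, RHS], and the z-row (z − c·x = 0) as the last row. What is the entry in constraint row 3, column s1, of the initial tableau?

0

Slack s1 belongs to constraint 1; its column is the unit vector e_1, so the entry in row 3 is 0.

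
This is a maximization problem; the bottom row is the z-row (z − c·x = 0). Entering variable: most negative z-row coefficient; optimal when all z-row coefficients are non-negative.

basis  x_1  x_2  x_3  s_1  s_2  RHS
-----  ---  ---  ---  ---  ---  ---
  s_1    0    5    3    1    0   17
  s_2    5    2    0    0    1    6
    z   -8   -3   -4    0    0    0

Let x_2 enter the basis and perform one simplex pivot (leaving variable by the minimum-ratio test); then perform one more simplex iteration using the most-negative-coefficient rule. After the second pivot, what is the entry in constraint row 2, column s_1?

0

Ratio test on column x_2 — row 1: 17/5 = 17/5; row 2: 6/2 = 3. Minimum is 3 at row 2 (s_2 leaves); pivot element 2.
Divide row 2 by 2; eliminate column x_2 from the other rows.
Second iteration: most negative z-row entry is -4 in column x_3, so x_3 enters.
Ratio test on column x_3 — row 1: 2/3 = 2/3; row 2: entry 0 ≤ 0. Minimum is 2/3 at row 1 (s_1 leaves); pivot element 3.
Divide row 1 by 3; eliminate column x_3 from the other rows.
After both pivots, the entry at constraint row 2, column s_1 is 0.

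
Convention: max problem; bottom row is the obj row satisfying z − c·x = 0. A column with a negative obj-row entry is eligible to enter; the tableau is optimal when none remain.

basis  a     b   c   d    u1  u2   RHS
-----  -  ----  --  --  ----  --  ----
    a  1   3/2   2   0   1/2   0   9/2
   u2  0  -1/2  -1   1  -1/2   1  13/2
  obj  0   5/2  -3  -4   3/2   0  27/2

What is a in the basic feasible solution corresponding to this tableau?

a is basic (row 1); its value is the RHS of that row, 9/2.

9/2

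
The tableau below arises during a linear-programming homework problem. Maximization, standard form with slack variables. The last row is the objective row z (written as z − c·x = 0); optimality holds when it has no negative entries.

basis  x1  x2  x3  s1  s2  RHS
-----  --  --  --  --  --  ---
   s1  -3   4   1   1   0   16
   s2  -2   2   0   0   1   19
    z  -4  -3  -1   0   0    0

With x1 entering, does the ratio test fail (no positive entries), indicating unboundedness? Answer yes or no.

Every constraint-row entry in column x1 is ≤ 0, so increasing x1 is unbounded.

yes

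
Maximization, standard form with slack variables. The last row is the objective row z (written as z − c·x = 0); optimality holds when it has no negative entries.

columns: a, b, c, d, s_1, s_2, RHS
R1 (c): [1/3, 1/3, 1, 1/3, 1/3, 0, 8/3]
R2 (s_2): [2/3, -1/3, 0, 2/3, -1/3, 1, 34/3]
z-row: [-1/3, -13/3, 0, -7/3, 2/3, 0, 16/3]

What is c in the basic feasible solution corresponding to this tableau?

c is basic (row 1); its value is the RHS of that row, 8/3.

8/3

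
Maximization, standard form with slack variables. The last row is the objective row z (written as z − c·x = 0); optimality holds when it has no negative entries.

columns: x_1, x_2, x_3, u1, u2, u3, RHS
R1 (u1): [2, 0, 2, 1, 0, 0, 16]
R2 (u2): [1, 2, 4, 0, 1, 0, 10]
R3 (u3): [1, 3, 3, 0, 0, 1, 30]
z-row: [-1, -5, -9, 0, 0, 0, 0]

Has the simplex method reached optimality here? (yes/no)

no

The z-row has a negative entry -9 in column x_3, so it is not optimal.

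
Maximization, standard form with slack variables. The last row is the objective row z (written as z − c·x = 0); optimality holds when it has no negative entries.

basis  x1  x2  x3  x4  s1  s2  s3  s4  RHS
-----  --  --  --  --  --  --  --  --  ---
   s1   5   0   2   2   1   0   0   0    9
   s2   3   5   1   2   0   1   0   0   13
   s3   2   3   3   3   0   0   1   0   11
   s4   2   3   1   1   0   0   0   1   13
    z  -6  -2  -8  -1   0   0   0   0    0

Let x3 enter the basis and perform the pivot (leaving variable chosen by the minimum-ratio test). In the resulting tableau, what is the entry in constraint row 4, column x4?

0

Ratio test on column x3 — row 1: 9/2 = 9/2; row 2: 13/1 = 13; row 3: 11/3 = 11/3; row 4: 13/1 = 13. Minimum is 11/3 at row 3 (s3 leaves); pivot element 3.
Divide row 3 by 3; eliminate column x3 from the other rows.
Row 4 update in column x4: 1 − 1·1 = 0.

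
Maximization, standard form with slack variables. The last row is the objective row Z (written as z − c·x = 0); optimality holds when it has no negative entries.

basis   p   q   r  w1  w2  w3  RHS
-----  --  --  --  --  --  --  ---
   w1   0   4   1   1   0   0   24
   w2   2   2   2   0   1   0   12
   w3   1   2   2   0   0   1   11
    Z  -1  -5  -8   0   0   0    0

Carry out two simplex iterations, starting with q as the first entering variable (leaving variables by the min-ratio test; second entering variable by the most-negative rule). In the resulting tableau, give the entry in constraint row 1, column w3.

-1/2

Ratio test on column q — row 1: 24/4 = 6; row 2: 12/2 = 6; row 3: 11/2 = 11/2. Minimum is 11/2 at row 3 (w3 leaves); pivot element 2.
Divide row 3 by 2; eliminate column q from the other rows.
Second iteration: most negative Z-row entry is -3 in column r, so r enters.
Ratio test on column r — row 1: entry -3 ≤ 0; row 2: entry 0 ≤ 0; row 3: (11/2)/1 = 11/2. Minimum is 11/2 at row 3 (q leaves); pivot element 1.
Divide row 3 by 1; eliminate column r from the other rows.
After both pivots, the entry at constraint row 1, column w3 is -1/2.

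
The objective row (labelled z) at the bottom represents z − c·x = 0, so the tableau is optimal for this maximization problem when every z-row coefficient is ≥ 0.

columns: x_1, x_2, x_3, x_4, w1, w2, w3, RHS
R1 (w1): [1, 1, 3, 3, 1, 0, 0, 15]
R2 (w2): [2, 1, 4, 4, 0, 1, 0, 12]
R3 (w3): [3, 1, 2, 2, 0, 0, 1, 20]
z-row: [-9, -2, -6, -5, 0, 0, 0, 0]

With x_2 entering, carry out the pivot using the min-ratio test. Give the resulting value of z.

24

Ratio test on column x_2 — row 1: 15/1 = 15; row 2: 12/1 = 12; row 3: 20/1 = 20. Minimum is 12 at row 2 (w2 leaves); pivot element 1.
Pivot on row 2; the z-row RHS becomes 0 − (-2)·12 = 24.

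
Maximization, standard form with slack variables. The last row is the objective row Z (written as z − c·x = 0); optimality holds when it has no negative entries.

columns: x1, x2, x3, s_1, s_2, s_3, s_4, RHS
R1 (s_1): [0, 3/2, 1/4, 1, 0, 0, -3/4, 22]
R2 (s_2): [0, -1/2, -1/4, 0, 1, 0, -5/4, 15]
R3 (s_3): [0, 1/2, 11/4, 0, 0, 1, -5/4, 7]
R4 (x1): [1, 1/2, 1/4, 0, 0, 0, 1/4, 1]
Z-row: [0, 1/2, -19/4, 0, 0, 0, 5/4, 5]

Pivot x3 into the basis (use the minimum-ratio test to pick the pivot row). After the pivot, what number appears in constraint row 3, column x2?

2/11

Ratio test on column x3 — row 1: 22/(1/4) = 88; row 2: entry -1/4 ≤ 0; row 3: 7/(11/4) = 28/11; row 4: 1/(1/4) = 4. Minimum is 28/11 at row 3 (s_3 leaves); pivot element 11/4.
Divide row 3 by 11/4; eliminate column x3 from the other rows.
In the new row 3, the x2 entry is the old entry divided by the pivot: (1/2)/(11/4) = 2/11.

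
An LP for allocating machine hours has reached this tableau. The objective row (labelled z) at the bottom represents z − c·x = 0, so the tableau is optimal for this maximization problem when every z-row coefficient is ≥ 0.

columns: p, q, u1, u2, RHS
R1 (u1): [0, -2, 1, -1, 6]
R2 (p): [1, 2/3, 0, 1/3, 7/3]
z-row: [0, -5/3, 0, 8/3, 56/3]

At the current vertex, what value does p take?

7/3

p is basic (row 2); its value is the RHS of that row, 7/3.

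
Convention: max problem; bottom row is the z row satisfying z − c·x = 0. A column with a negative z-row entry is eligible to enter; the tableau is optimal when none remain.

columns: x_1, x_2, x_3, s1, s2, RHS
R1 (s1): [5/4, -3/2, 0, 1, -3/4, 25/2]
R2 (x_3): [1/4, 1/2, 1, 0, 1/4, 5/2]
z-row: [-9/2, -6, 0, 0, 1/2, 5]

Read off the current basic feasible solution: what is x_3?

5/2

x_3 is basic (row 2); its value is the RHS of that row, 5/2.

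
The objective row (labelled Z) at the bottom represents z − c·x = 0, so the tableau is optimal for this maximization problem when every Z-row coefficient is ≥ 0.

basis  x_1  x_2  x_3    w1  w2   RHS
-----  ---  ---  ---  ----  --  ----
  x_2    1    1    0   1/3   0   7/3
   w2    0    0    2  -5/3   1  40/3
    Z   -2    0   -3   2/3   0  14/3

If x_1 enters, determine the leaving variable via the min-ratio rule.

Column x_1 entries and ratios — x_2: (7/3)/1 = 7/3; w2: 0 ≤ 0, skip.
Smallest ratio is 7/3 in the row of x_2, so x_2 leaves.

x_2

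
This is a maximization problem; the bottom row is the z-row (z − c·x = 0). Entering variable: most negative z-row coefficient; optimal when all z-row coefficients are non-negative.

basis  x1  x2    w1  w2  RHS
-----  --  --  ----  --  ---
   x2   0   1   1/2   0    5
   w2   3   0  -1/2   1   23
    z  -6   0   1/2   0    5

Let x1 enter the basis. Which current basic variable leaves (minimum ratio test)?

w2

Column x1 entries and ratios — x2: 0 ≤ 0, skip; w2: 23/3 = 23/3.
Smallest ratio is 23/3 in the row of w2, so w2 leaves.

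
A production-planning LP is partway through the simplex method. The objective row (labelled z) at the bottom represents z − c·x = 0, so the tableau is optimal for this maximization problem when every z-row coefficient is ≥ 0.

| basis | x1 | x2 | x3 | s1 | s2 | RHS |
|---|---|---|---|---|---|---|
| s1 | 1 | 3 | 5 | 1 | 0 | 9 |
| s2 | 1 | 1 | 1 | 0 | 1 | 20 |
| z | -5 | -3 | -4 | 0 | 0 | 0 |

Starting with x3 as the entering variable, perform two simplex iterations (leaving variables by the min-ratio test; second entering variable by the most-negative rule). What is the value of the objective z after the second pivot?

Ratio test on column x3 — row 1: 9/5 = 9/5; row 2: 20/1 = 20. Minimum is 9/5 at row 1 (s1 leaves); pivot element 5.
Pivot on row 1; the z-row RHS becomes 0 − (-4)·(9/5) = 36/5.
Next entering variable (most negative z-row entry -21/5): x1.
Ratio test on column x1 — row 1: (9/5)/(1/5) = 9; row 2: (91/5)/(4/5) = 91/4. Minimum is 9 at row 1 (x3 leaves); pivot element 1/5.
After the second pivot the z-row RHS is 36/5 − (-21/5)·9 = 45.

45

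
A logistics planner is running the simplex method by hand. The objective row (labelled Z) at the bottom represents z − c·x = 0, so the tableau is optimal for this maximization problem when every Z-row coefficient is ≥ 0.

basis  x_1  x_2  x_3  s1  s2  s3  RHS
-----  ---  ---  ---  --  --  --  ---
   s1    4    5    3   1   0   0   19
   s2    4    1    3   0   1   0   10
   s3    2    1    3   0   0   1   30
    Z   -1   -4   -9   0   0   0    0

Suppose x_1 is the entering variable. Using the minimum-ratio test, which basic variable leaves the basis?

s2

Column x_1 entries and ratios — s1: 19/4 = 19/4; s2: 10/4 = 5/2; s3: 30/2 = 15.
Smallest ratio is 5/2 in the row of s2, so s2 leaves.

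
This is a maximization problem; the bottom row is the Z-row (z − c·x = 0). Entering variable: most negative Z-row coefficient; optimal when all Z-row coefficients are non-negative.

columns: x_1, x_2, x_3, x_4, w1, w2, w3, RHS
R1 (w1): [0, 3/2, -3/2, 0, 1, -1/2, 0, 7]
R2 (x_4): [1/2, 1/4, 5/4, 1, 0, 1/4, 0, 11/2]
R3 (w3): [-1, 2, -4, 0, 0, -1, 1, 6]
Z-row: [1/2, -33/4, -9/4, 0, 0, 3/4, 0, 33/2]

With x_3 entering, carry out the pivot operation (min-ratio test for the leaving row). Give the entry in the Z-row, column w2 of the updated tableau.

Ratio test on column x_3 — row 1: entry -3/2 ≤ 0; row 2: (11/2)/(5/4) = 22/5; row 3: entry -4 ≤ 0. Minimum is 22/5 at row 2 (x_4 leaves); pivot element 5/4.
Divide row 2 by 5/4; eliminate column x_3 from the other rows.
Z-row update in column w2: 3/4 − (-9/4)·(1/5) = 6/5.

6/5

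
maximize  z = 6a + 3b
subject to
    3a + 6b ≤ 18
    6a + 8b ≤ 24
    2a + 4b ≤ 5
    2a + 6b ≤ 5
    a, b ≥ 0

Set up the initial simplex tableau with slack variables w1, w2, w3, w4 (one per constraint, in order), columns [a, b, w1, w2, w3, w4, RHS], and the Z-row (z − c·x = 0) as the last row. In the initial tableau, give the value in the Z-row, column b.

The Z-row carries the negated objective coefficients: the b entry is -3.

-3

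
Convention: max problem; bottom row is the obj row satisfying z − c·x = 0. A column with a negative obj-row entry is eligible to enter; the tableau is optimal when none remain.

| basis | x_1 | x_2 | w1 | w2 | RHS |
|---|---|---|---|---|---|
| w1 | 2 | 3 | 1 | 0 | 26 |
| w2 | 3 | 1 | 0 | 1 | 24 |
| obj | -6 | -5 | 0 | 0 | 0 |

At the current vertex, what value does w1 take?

26

w1 is basic (row 1); its value is the RHS of that row, 26.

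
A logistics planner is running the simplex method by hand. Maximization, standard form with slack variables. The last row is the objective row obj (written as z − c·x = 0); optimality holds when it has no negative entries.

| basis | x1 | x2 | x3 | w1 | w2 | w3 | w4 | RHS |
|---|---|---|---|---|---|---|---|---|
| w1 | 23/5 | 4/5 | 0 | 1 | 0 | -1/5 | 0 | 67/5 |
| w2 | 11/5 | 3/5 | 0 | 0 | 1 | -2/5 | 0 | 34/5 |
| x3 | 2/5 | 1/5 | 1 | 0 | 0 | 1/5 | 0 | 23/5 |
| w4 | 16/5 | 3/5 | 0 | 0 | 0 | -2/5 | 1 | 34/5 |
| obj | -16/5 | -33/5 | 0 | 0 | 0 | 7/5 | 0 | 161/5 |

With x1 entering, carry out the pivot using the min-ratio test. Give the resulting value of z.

39

Ratio test on column x1 — row 1: (67/5)/(23/5) = 67/23; row 2: (34/5)/(11/5) = 34/11; row 3: (23/5)/(2/5) = 23/2; row 4: (34/5)/(16/5) = 17/8. Minimum is 17/8 at row 4 (w4 leaves); pivot element 16/5.
Pivot on row 4; the obj-row RHS becomes 161/5 − (-16/5)·(17/8) = 39.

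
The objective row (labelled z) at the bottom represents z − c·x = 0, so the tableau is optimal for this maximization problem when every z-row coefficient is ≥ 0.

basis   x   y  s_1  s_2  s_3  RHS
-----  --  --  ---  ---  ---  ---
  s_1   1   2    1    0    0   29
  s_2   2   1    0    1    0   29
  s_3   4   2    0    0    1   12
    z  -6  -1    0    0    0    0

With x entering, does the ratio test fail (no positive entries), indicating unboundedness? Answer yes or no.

no

Column x has positive entries in row(s) 1, 2, 3, so the ratio test bounds it — not unbounded.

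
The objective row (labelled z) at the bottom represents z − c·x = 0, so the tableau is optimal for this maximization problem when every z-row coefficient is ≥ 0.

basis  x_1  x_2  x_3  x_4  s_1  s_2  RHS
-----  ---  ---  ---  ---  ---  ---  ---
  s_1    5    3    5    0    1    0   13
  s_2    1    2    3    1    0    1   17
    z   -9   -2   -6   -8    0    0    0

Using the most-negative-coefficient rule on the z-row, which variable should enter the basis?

x_1

Negative z-row entries: x_1: -9, x_2: -2, x_3: -6, x_4: -8.
The most negative is -9 in column x_1, so x_1 enters.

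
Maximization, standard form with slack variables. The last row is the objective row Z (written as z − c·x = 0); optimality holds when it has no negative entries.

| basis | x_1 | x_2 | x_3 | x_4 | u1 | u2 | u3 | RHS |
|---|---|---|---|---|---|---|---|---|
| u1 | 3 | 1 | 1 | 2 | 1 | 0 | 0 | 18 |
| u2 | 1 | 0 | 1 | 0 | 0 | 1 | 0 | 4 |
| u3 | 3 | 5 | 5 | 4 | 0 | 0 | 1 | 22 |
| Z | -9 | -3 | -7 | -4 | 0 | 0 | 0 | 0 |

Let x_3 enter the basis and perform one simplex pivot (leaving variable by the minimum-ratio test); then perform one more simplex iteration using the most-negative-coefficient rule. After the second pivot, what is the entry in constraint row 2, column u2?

Ratio test on column x_3 — row 1: 18/1 = 18; row 2: 4/1 = 4; row 3: 22/5 = 22/5. Minimum is 4 at row 2 (u2 leaves); pivot element 1.
Divide row 2 by 1; eliminate column x_3 from the other rows.
Second iteration: most negative Z-row entry is -4 in column x_4, so x_4 enters.
Ratio test on column x_4 — row 1: 14/2 = 7; row 2: entry 0 ≤ 0; row 3: 2/4 = 1/2. Minimum is 1/2 at row 3 (u3 leaves); pivot element 4.
Divide row 3 by 4; eliminate column x_4 from the other rows.
After both pivots, the entry at constraint row 2, column u2 is 1.

1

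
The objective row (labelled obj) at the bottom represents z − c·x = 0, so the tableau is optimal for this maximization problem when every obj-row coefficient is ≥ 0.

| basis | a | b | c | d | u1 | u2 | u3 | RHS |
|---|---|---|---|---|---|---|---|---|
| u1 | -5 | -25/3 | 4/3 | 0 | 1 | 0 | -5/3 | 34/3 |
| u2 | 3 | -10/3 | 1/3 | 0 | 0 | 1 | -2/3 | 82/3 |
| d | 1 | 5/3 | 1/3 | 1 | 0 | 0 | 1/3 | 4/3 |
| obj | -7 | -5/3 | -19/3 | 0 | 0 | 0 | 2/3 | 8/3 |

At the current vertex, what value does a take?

0

a is not in the basis, so in the current basic feasible solution a = 0.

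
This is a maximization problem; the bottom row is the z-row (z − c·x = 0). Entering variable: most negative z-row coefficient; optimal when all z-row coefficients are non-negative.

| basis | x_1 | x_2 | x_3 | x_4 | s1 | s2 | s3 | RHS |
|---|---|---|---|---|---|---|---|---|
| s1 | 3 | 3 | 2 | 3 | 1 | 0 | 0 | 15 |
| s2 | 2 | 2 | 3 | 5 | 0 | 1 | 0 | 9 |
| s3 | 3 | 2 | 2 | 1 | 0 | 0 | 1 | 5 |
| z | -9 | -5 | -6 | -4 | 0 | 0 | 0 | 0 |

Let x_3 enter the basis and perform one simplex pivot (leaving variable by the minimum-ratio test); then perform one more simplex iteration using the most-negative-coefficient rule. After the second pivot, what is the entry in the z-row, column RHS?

Ratio test on column x_3 — row 1: 15/2 = 15/2; row 2: 9/3 = 3; row 3: 5/2 = 5/2. Minimum is 5/2 at row 3 (s3 leaves); pivot element 2.
Divide row 3 by 2; eliminate column x_3 from the other rows.
Second iteration: most negative z-row entry is -1 in column x_4, so x_4 enters.
Ratio test on column x_4 — row 1: 10/2 = 5; row 2: (3/2)/(7/2) = 3/7; row 3: (5/2)/(1/2) = 5. Minimum is 3/7 at row 2 (s2 leaves); pivot element 7/2.
Divide row 2 by 7/2; eliminate column x_4 from the other rows.
After both pivots, the entry at the z-row, column RHS is 108/7.

108/7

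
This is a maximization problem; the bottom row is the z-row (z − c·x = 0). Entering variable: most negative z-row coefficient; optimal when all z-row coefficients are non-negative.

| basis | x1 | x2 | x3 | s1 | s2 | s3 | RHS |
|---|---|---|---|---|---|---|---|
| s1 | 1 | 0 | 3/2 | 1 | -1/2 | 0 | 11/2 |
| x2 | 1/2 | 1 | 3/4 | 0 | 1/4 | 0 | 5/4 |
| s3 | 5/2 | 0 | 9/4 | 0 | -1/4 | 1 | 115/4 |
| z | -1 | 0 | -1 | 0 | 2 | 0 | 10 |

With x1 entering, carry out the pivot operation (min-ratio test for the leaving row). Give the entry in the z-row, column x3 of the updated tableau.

Ratio test on column x1 — row 1: (11/2)/1 = 11/2; row 2: (5/4)/(1/2) = 5/2; row 3: (115/4)/(5/2) = 23/2. Minimum is 5/2 at row 2 (x2 leaves); pivot element 1/2.
Divide row 2 by 1/2; eliminate column x1 from the other rows.
z-row update in column x3: -1 − (-1)·(3/2) = 1/2.

1/2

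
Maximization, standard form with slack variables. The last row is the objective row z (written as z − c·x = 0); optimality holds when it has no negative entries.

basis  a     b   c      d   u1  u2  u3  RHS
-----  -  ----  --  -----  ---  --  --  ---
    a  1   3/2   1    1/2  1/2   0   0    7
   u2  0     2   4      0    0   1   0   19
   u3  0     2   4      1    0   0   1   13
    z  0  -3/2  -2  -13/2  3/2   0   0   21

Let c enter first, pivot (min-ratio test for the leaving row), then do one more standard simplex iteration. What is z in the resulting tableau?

211/2

Ratio test on column c — row 1: 7/1 = 7; row 2: 19/4 = 19/4; row 3: 13/4 = 13/4. Minimum is 13/4 at row 3 (u3 leaves); pivot element 4.
Pivot on row 3; the z-row RHS becomes 21 − (-2)·(13/4) = 55/2.
Next entering variable (most negative z-row entry -6): d.
Ratio test on column d — row 1: (15/4)/(1/4) = 15; row 2: entry -1 ≤ 0; row 3: (13/4)/(1/4) = 13. Minimum is 13 at row 3 (c leaves); pivot element 1/4.
After the second pivot the z-row RHS is 55/2 − (-6)·13 = 211/2.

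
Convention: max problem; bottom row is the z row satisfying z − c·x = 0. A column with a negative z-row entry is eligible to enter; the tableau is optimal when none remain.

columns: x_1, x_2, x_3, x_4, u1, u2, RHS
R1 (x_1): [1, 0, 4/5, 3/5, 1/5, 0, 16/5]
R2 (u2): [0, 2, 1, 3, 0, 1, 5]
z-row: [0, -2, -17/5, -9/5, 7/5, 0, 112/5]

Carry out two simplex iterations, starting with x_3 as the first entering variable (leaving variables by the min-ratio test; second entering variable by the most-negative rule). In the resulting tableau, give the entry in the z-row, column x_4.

Ratio test on column x_3 — row 1: (16/5)/(4/5) = 4; row 2: 5/1 = 5. Minimum is 4 at row 1 (x_1 leaves); pivot element 4/5.
Divide row 1 by 4/5; eliminate column x_3 from the other rows.
Second iteration: most negative z-row entry is -2 in column x_2, so x_2 enters.
Ratio test on column x_2 — row 1: entry 0 ≤ 0; row 2: 1/2 = 1/2. Minimum is 1/2 at row 2 (u2 leaves); pivot element 2.
Divide row 2 by 2; eliminate column x_2 from the other rows.
After both pivots, the entry at the z-row, column x_4 is 3.

3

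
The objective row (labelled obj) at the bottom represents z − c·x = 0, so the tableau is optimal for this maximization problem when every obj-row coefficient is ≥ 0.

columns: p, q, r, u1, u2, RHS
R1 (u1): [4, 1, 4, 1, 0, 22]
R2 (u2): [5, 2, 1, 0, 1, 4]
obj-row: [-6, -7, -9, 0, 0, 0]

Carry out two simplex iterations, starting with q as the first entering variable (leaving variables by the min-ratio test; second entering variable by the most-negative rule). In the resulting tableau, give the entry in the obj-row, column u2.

Ratio test on column q — row 1: 22/1 = 22; row 2: 4/2 = 2. Minimum is 2 at row 2 (u2 leaves); pivot element 2.
Divide row 2 by 2; eliminate column q from the other rows.
Second iteration: most negative obj-row entry is -11/2 in column r, so r enters.
Ratio test on column r — row 1: 20/(7/2) = 40/7; row 2: 2/(1/2) = 4. Minimum is 4 at row 2 (q leaves); pivot element 1/2.
Divide row 2 by 1/2; eliminate column r from the other rows.
After both pivots, the entry at the obj-row, column u2 is 9.

9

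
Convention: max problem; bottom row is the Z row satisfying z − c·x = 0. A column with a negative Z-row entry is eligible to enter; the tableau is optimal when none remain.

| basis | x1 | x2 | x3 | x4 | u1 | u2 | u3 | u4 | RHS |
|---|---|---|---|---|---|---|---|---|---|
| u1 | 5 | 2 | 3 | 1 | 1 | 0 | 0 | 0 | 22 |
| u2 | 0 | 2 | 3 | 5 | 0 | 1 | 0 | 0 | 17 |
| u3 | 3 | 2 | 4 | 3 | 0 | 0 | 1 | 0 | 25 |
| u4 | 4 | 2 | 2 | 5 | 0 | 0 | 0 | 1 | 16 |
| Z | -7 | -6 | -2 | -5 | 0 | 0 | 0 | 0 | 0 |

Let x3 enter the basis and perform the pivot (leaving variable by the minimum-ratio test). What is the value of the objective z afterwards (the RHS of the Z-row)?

Ratio test on column x3 — row 1: 22/3 = 22/3; row 2: 17/3 = 17/3; row 3: 25/4 = 25/4; row 4: 16/2 = 8. Minimum is 17/3 at row 2 (u2 leaves); pivot element 3.
Pivot on row 2; the Z-row RHS becomes 0 − (-2)·(17/3) = 34/3.

34/3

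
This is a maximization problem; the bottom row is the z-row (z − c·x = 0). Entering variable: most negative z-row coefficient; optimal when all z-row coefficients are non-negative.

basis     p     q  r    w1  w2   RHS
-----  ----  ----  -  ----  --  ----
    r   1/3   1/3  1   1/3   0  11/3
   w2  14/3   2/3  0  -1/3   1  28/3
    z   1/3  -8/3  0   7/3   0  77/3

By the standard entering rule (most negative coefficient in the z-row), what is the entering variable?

q

Negative z-row entries: q: -8/3.
The most negative is -8/3 in column q, so q enters.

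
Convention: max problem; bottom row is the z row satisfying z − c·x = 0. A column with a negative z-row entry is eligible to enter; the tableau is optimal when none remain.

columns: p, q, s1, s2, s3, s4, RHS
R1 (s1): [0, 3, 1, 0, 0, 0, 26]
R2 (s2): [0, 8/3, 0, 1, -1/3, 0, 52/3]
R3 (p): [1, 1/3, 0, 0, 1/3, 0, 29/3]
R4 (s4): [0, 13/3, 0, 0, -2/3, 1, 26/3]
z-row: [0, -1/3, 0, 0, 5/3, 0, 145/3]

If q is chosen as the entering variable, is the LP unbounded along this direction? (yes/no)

no

Column q has positive entries in row(s) 1, 2, 3, 4, so the ratio test bounds it — not unbounded.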